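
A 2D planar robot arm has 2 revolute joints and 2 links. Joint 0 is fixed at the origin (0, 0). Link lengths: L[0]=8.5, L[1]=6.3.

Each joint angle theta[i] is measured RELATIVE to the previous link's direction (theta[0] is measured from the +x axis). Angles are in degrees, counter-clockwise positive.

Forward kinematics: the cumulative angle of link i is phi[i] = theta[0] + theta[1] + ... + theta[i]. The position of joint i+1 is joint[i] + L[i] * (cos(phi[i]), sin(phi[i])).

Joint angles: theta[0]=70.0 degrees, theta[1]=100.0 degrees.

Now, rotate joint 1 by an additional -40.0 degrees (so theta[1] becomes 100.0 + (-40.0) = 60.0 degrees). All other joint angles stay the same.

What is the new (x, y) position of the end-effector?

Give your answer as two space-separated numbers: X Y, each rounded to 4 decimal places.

Answer: -1.1424 12.8135

Derivation:
joint[0] = (0.0000, 0.0000)  (base)
link 0: phi[0] = 70 = 70 deg
  cos(70 deg) = 0.3420, sin(70 deg) = 0.9397
  joint[1] = (0.0000, 0.0000) + 8.5 * (0.3420, 0.9397) = (0.0000 + 2.9072, 0.0000 + 7.9874) = (2.9072, 7.9874)
link 1: phi[1] = 70 + 60 = 130 deg
  cos(130 deg) = -0.6428, sin(130 deg) = 0.7660
  joint[2] = (2.9072, 7.9874) + 6.3 * (-0.6428, 0.7660) = (2.9072 + -4.0496, 7.9874 + 4.8261) = (-1.1424, 12.8135)
End effector: (-1.1424, 12.8135)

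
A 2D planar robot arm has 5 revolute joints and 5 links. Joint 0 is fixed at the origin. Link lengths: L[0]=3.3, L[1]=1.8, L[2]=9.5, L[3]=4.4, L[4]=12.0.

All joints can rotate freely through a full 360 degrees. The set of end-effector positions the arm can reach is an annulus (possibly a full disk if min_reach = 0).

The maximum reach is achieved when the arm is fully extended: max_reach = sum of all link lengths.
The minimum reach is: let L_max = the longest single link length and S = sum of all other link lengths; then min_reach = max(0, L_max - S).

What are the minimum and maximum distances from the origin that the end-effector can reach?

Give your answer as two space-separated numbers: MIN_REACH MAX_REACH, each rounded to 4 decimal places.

Answer: 0.0000 31.0000

Derivation:
Link lengths: [3.3, 1.8, 9.5, 4.4, 12.0]
max_reach = 3.3 + 1.8 + 9.5 + 4.4 + 12 = 31
L_max = max([3.3, 1.8, 9.5, 4.4, 12.0]) = 12
S (sum of others) = 31 - 12 = 19
min_reach = max(0, 12 - 19) = max(0, -7) = 0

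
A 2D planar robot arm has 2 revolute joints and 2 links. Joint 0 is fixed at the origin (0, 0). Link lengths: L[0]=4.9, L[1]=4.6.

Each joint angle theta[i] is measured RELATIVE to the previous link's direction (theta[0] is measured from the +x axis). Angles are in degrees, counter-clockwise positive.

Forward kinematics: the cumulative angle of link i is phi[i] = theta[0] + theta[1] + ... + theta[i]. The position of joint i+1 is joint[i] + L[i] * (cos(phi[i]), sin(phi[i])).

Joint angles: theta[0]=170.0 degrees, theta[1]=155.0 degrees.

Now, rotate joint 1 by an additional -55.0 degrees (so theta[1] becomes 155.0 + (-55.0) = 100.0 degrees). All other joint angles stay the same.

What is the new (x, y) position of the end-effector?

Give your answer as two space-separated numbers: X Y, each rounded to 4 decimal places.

Answer: -4.8256 -3.7491

Derivation:
joint[0] = (0.0000, 0.0000)  (base)
link 0: phi[0] = 170 = 170 deg
  cos(170 deg) = -0.9848, sin(170 deg) = 0.1736
  joint[1] = (0.0000, 0.0000) + 4.9 * (-0.9848, 0.1736) = (0.0000 + -4.8256, 0.0000 + 0.8509) = (-4.8256, 0.8509)
link 1: phi[1] = 170 + 100 = 270 deg
  cos(270 deg) = -0.0000, sin(270 deg) = -1.0000
  joint[2] = (-4.8256, 0.8509) + 4.6 * (-0.0000, -1.0000) = (-4.8256 + -0.0000, 0.8509 + -4.6000) = (-4.8256, -3.7491)
End effector: (-4.8256, -3.7491)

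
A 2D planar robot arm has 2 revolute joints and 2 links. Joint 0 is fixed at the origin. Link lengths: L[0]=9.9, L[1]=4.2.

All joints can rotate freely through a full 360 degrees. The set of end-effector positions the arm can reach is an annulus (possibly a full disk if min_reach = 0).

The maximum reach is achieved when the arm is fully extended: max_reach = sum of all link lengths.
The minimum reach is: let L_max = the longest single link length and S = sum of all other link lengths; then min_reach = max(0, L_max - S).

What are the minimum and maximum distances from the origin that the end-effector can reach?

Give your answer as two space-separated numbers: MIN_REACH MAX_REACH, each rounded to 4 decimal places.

Answer: 5.7000 14.1000

Derivation:
Link lengths: [9.9, 4.2]
max_reach = 9.9 + 4.2 = 14.1
L_max = max([9.9, 4.2]) = 9.9
S (sum of others) = 14.1 - 9.9 = 4.2
min_reach = max(0, 9.9 - 4.2) = max(0, 5.7) = 5.7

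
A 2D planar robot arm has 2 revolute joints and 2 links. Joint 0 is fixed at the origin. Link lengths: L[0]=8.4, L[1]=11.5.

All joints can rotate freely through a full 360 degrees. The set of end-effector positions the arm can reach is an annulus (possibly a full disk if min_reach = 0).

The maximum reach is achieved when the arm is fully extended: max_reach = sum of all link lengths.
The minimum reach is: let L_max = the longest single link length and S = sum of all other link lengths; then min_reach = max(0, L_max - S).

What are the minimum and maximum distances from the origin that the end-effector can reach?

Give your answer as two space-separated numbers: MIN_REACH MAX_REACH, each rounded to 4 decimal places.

Answer: 3.1000 19.9000

Derivation:
Link lengths: [8.4, 11.5]
max_reach = 8.4 + 11.5 = 19.9
L_max = max([8.4, 11.5]) = 11.5
S (sum of others) = 19.9 - 11.5 = 8.4
min_reach = max(0, 11.5 - 8.4) = max(0, 3.1) = 3.1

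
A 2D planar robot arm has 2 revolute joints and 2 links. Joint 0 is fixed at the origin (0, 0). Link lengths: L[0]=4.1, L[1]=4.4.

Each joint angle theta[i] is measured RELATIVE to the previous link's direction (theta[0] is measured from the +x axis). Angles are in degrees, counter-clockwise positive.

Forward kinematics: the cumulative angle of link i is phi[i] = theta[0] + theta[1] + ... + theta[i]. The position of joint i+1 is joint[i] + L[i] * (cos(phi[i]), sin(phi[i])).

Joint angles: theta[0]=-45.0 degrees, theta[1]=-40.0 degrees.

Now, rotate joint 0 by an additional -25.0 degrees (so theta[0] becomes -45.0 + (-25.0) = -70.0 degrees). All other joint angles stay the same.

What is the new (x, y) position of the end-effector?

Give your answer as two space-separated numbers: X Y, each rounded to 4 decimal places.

Answer: -0.1026 -7.9874

Derivation:
joint[0] = (0.0000, 0.0000)  (base)
link 0: phi[0] = -70 = -70 deg
  cos(-70 deg) = 0.3420, sin(-70 deg) = -0.9397
  joint[1] = (0.0000, 0.0000) + 4.1 * (0.3420, -0.9397) = (0.0000 + 1.4023, 0.0000 + -3.8527) = (1.4023, -3.8527)
link 1: phi[1] = -70 + -40 = -110 deg
  cos(-110 deg) = -0.3420, sin(-110 deg) = -0.9397
  joint[2] = (1.4023, -3.8527) + 4.4 * (-0.3420, -0.9397) = (1.4023 + -1.5049, -3.8527 + -4.1346) = (-0.1026, -7.9874)
End effector: (-0.1026, -7.9874)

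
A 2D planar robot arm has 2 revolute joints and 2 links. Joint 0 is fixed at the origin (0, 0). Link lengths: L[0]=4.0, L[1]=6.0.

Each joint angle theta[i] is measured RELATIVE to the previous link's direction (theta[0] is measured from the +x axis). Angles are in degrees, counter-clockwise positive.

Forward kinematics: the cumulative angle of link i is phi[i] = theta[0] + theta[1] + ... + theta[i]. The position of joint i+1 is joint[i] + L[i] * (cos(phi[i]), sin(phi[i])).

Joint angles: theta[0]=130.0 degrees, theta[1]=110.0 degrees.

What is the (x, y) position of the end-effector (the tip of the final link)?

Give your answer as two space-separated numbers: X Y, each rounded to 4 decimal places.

Answer: -5.5712 -2.1320

Derivation:
joint[0] = (0.0000, 0.0000)  (base)
link 0: phi[0] = 130 = 130 deg
  cos(130 deg) = -0.6428, sin(130 deg) = 0.7660
  joint[1] = (0.0000, 0.0000) + 4 * (-0.6428, 0.7660) = (0.0000 + -2.5712, 0.0000 + 3.0642) = (-2.5712, 3.0642)
link 1: phi[1] = 130 + 110 = 240 deg
  cos(240 deg) = -0.5000, sin(240 deg) = -0.8660
  joint[2] = (-2.5712, 3.0642) + 6 * (-0.5000, -0.8660) = (-2.5712 + -3.0000, 3.0642 + -5.1962) = (-5.5712, -2.1320)
End effector: (-5.5712, -2.1320)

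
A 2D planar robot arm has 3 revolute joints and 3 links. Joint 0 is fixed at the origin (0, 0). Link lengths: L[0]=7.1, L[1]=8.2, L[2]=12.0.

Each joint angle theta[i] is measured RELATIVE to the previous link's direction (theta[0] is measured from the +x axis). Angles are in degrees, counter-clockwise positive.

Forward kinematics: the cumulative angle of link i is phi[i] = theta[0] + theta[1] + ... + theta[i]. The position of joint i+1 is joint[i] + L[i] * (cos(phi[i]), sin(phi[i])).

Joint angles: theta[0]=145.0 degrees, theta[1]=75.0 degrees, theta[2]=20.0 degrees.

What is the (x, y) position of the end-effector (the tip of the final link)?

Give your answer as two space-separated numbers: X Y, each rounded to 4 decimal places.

Answer: -18.0975 -11.5908

Derivation:
joint[0] = (0.0000, 0.0000)  (base)
link 0: phi[0] = 145 = 145 deg
  cos(145 deg) = -0.8192, sin(145 deg) = 0.5736
  joint[1] = (0.0000, 0.0000) + 7.1 * (-0.8192, 0.5736) = (0.0000 + -5.8160, 0.0000 + 4.0724) = (-5.8160, 4.0724)
link 1: phi[1] = 145 + 75 = 220 deg
  cos(220 deg) = -0.7660, sin(220 deg) = -0.6428
  joint[2] = (-5.8160, 4.0724) + 8.2 * (-0.7660, -0.6428) = (-5.8160 + -6.2816, 4.0724 + -5.2709) = (-12.0975, -1.1985)
link 2: phi[2] = 145 + 75 + 20 = 240 deg
  cos(240 deg) = -0.5000, sin(240 deg) = -0.8660
  joint[3] = (-12.0975, -1.1985) + 12 * (-0.5000, -0.8660) = (-12.0975 + -6.0000, -1.1985 + -10.3923) = (-18.0975, -11.5908)
End effector: (-18.0975, -11.5908)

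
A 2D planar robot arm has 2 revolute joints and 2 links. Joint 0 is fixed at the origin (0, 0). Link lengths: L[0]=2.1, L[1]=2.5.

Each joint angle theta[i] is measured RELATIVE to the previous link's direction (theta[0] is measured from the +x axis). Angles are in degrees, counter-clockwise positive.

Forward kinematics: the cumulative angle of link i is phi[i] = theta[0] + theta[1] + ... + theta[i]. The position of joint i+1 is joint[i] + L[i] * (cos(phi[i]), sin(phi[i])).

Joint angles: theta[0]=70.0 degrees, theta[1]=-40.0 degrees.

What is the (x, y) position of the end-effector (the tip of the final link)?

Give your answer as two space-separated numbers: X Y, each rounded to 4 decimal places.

joint[0] = (0.0000, 0.0000)  (base)
link 0: phi[0] = 70 = 70 deg
  cos(70 deg) = 0.3420, sin(70 deg) = 0.9397
  joint[1] = (0.0000, 0.0000) + 2.1 * (0.3420, 0.9397) = (0.0000 + 0.7182, 0.0000 + 1.9734) = (0.7182, 1.9734)
link 1: phi[1] = 70 + -40 = 30 deg
  cos(30 deg) = 0.8660, sin(30 deg) = 0.5000
  joint[2] = (0.7182, 1.9734) + 2.5 * (0.8660, 0.5000) = (0.7182 + 2.1651, 1.9734 + 1.2500) = (2.8833, 3.2234)
End effector: (2.8833, 3.2234)

Answer: 2.8833 3.2234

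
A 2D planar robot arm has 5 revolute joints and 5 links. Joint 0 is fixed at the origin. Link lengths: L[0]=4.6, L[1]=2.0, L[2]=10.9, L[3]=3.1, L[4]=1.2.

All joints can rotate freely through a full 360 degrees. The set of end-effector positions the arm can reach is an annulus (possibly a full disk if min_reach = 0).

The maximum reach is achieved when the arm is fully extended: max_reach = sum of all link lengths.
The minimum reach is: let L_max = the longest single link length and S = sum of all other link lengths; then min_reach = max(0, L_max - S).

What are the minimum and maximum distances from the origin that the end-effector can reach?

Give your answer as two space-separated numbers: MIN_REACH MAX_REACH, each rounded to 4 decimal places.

Answer: 0.0000 21.8000

Derivation:
Link lengths: [4.6, 2.0, 10.9, 3.1, 1.2]
max_reach = 4.6 + 2 + 10.9 + 3.1 + 1.2 = 21.8
L_max = max([4.6, 2.0, 10.9, 3.1, 1.2]) = 10.9
S (sum of others) = 21.8 - 10.9 = 10.9
min_reach = max(0, 10.9 - 10.9) = max(0, 0) = 0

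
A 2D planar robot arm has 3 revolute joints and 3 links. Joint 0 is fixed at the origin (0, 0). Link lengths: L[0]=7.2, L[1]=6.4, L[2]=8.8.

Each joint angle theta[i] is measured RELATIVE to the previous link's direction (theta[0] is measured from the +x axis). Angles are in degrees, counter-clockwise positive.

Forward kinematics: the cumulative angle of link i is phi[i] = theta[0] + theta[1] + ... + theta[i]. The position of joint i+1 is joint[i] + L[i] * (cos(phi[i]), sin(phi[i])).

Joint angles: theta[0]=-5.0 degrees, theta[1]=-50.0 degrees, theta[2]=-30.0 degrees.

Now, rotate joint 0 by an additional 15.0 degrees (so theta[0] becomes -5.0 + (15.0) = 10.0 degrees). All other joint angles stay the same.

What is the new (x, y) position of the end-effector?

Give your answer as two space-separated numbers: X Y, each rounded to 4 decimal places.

joint[0] = (0.0000, 0.0000)  (base)
link 0: phi[0] = 10 = 10 deg
  cos(10 deg) = 0.9848, sin(10 deg) = 0.1736
  joint[1] = (0.0000, 0.0000) + 7.2 * (0.9848, 0.1736) = (0.0000 + 7.0906, 0.0000 + 1.2503) = (7.0906, 1.2503)
link 1: phi[1] = 10 + -50 = -40 deg
  cos(-40 deg) = 0.7660, sin(-40 deg) = -0.6428
  joint[2] = (7.0906, 1.2503) + 6.4 * (0.7660, -0.6428) = (7.0906 + 4.9027, 1.2503 + -4.1138) = (11.9933, -2.8636)
link 2: phi[2] = 10 + -50 + -30 = -70 deg
  cos(-70 deg) = 0.3420, sin(-70 deg) = -0.9397
  joint[3] = (11.9933, -2.8636) + 8.8 * (0.3420, -0.9397) = (11.9933 + 3.0098, -2.8636 + -8.2693) = (15.0031, -11.1329)
End effector: (15.0031, -11.1329)

Answer: 15.0031 -11.1329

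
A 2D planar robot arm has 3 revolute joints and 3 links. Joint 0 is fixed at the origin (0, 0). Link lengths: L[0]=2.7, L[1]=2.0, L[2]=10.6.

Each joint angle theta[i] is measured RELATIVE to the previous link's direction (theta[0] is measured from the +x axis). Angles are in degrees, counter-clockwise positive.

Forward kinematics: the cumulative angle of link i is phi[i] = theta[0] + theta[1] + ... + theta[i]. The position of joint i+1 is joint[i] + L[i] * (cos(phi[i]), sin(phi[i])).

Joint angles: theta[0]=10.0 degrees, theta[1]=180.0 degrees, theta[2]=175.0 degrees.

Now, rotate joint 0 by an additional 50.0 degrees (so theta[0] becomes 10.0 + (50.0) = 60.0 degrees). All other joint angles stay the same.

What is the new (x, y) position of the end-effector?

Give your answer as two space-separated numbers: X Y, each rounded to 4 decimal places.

joint[0] = (0.0000, 0.0000)  (base)
link 0: phi[0] = 60 = 60 deg
  cos(60 deg) = 0.5000, sin(60 deg) = 0.8660
  joint[1] = (0.0000, 0.0000) + 2.7 * (0.5000, 0.8660) = (0.0000 + 1.3500, 0.0000 + 2.3383) = (1.3500, 2.3383)
link 1: phi[1] = 60 + 180 = 240 deg
  cos(240 deg) = -0.5000, sin(240 deg) = -0.8660
  joint[2] = (1.3500, 2.3383) + 2 * (-0.5000, -0.8660) = (1.3500 + -1.0000, 2.3383 + -1.7321) = (0.3500, 0.6062)
link 2: phi[2] = 60 + 180 + 175 = 415 deg
  cos(415 deg) = 0.5736, sin(415 deg) = 0.8192
  joint[3] = (0.3500, 0.6062) + 10.6 * (0.5736, 0.8192) = (0.3500 + 6.0799, 0.6062 + 8.6830) = (6.4299, 9.2892)
End effector: (6.4299, 9.2892)

Answer: 6.4299 9.2892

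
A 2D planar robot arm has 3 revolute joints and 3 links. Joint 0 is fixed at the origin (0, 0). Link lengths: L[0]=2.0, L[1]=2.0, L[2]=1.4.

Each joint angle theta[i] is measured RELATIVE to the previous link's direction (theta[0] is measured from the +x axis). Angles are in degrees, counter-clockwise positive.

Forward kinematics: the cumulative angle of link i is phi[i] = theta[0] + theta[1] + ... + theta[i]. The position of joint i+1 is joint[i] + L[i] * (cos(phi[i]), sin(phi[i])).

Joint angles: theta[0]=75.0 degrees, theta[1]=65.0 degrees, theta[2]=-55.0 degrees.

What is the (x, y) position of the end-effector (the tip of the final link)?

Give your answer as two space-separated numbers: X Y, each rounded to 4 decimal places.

joint[0] = (0.0000, 0.0000)  (base)
link 0: phi[0] = 75 = 75 deg
  cos(75 deg) = 0.2588, sin(75 deg) = 0.9659
  joint[1] = (0.0000, 0.0000) + 2 * (0.2588, 0.9659) = (0.0000 + 0.5176, 0.0000 + 1.9319) = (0.5176, 1.9319)
link 1: phi[1] = 75 + 65 = 140 deg
  cos(140 deg) = -0.7660, sin(140 deg) = 0.6428
  joint[2] = (0.5176, 1.9319) + 2 * (-0.7660, 0.6428) = (0.5176 + -1.5321, 1.9319 + 1.2856) = (-1.0145, 3.2174)
link 2: phi[2] = 75 + 65 + -55 = 85 deg
  cos(85 deg) = 0.0872, sin(85 deg) = 0.9962
  joint[3] = (-1.0145, 3.2174) + 1.4 * (0.0872, 0.9962) = (-1.0145 + 0.1220, 3.2174 + 1.3947) = (-0.8924, 4.6121)
End effector: (-0.8924, 4.6121)

Answer: -0.8924 4.6121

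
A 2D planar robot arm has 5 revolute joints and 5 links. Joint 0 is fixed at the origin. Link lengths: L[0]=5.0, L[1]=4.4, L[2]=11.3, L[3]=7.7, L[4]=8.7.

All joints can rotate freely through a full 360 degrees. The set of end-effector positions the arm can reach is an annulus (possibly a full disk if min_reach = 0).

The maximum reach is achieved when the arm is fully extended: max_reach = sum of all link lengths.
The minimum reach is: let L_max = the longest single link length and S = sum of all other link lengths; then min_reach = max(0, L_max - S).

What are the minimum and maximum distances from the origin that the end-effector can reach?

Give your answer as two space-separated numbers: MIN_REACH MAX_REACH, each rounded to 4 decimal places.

Link lengths: [5.0, 4.4, 11.3, 7.7, 8.7]
max_reach = 5 + 4.4 + 11.3 + 7.7 + 8.7 = 37.1
L_max = max([5.0, 4.4, 11.3, 7.7, 8.7]) = 11.3
S (sum of others) = 37.1 - 11.3 = 25.8
min_reach = max(0, 11.3 - 25.8) = max(0, -14.5) = 0

Answer: 0.0000 37.1000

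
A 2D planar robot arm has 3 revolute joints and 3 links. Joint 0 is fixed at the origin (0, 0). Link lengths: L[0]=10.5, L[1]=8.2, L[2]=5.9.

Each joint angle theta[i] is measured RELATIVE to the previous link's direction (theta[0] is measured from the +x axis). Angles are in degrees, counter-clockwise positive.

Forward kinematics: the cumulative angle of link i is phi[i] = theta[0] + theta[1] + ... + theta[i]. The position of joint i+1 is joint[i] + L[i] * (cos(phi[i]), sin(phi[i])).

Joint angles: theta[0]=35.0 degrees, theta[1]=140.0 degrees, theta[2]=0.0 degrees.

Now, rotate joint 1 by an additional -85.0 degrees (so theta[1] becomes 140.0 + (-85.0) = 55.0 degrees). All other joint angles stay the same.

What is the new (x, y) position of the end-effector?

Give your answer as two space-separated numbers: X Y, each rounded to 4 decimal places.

Answer: 8.6011 20.1226

Derivation:
joint[0] = (0.0000, 0.0000)  (base)
link 0: phi[0] = 35 = 35 deg
  cos(35 deg) = 0.8192, sin(35 deg) = 0.5736
  joint[1] = (0.0000, 0.0000) + 10.5 * (0.8192, 0.5736) = (0.0000 + 8.6011, 0.0000 + 6.0226) = (8.6011, 6.0226)
link 1: phi[1] = 35 + 55 = 90 deg
  cos(90 deg) = 0.0000, sin(90 deg) = 1.0000
  joint[2] = (8.6011, 6.0226) + 8.2 * (0.0000, 1.0000) = (8.6011 + 0.0000, 6.0226 + 8.2000) = (8.6011, 14.2226)
link 2: phi[2] = 35 + 55 + 0 = 90 deg
  cos(90 deg) = 0.0000, sin(90 deg) = 1.0000
  joint[3] = (8.6011, 14.2226) + 5.9 * (0.0000, 1.0000) = (8.6011 + 0.0000, 14.2226 + 5.9000) = (8.6011, 20.1226)
End effector: (8.6011, 20.1226)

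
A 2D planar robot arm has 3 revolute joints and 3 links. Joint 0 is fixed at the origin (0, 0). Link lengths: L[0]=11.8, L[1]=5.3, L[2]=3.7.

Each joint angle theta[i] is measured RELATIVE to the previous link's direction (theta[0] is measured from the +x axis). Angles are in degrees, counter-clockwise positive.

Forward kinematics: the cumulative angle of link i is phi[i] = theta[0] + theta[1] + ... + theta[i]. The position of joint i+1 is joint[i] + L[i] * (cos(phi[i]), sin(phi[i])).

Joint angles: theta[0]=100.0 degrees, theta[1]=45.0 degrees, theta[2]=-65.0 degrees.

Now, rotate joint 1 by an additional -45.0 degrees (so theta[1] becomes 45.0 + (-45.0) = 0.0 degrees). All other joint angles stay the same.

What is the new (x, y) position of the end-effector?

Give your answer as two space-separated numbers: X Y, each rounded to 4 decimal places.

Answer: 0.0615 18.9624

Derivation:
joint[0] = (0.0000, 0.0000)  (base)
link 0: phi[0] = 100 = 100 deg
  cos(100 deg) = -0.1736, sin(100 deg) = 0.9848
  joint[1] = (0.0000, 0.0000) + 11.8 * (-0.1736, 0.9848) = (0.0000 + -2.0490, 0.0000 + 11.6207) = (-2.0490, 11.6207)
link 1: phi[1] = 100 + 0 = 100 deg
  cos(100 deg) = -0.1736, sin(100 deg) = 0.9848
  joint[2] = (-2.0490, 11.6207) + 5.3 * (-0.1736, 0.9848) = (-2.0490 + -0.9203, 11.6207 + 5.2195) = (-2.9694, 16.8402)
link 2: phi[2] = 100 + 0 + -65 = 35 deg
  cos(35 deg) = 0.8192, sin(35 deg) = 0.5736
  joint[3] = (-2.9694, 16.8402) + 3.7 * (0.8192, 0.5736) = (-2.9694 + 3.0309, 16.8402 + 2.1222) = (0.0615, 18.9624)
End effector: (0.0615, 18.9624)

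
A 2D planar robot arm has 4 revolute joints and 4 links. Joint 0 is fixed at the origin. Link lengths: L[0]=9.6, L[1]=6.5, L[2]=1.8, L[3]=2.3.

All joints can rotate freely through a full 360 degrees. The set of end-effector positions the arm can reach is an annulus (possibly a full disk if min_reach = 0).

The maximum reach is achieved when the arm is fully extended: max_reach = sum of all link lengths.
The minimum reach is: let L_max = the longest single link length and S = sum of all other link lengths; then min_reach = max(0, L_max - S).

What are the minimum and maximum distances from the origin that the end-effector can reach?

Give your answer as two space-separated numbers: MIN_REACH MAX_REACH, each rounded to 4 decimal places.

Link lengths: [9.6, 6.5, 1.8, 2.3]
max_reach = 9.6 + 6.5 + 1.8 + 2.3 = 20.2
L_max = max([9.6, 6.5, 1.8, 2.3]) = 9.6
S (sum of others) = 20.2 - 9.6 = 10.6
min_reach = max(0, 9.6 - 10.6) = max(0, -1) = 0

Answer: 0.0000 20.2000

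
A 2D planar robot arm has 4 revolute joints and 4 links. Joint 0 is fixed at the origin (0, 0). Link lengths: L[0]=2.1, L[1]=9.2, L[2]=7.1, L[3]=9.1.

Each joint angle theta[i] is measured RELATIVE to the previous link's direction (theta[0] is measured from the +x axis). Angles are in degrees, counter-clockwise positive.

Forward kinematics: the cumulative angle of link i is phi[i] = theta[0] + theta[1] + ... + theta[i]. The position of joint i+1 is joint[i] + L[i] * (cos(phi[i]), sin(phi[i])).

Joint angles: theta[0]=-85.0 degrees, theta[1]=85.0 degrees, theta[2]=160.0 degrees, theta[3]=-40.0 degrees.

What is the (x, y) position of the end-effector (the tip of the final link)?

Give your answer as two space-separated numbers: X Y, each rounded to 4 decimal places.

Answer: -1.8388 8.2172

Derivation:
joint[0] = (0.0000, 0.0000)  (base)
link 0: phi[0] = -85 = -85 deg
  cos(-85 deg) = 0.0872, sin(-85 deg) = -0.9962
  joint[1] = (0.0000, 0.0000) + 2.1 * (0.0872, -0.9962) = (0.0000 + 0.1830, 0.0000 + -2.0920) = (0.1830, -2.0920)
link 1: phi[1] = -85 + 85 = 0 deg
  cos(0 deg) = 1.0000, sin(0 deg) = 0.0000
  joint[2] = (0.1830, -2.0920) + 9.2 * (1.0000, 0.0000) = (0.1830 + 9.2000, -2.0920 + 0.0000) = (9.3830, -2.0920)
link 2: phi[2] = -85 + 85 + 160 = 160 deg
  cos(160 deg) = -0.9397, sin(160 deg) = 0.3420
  joint[3] = (9.3830, -2.0920) + 7.1 * (-0.9397, 0.3420) = (9.3830 + -6.6718, -2.0920 + 2.4283) = (2.7112, 0.3363)
link 3: phi[3] = -85 + 85 + 160 + -40 = 120 deg
  cos(120 deg) = -0.5000, sin(120 deg) = 0.8660
  joint[4] = (2.7112, 0.3363) + 9.1 * (-0.5000, 0.8660) = (2.7112 + -4.5500, 0.3363 + 7.8808) = (-1.8388, 8.2172)
End effector: (-1.8388, 8.2172)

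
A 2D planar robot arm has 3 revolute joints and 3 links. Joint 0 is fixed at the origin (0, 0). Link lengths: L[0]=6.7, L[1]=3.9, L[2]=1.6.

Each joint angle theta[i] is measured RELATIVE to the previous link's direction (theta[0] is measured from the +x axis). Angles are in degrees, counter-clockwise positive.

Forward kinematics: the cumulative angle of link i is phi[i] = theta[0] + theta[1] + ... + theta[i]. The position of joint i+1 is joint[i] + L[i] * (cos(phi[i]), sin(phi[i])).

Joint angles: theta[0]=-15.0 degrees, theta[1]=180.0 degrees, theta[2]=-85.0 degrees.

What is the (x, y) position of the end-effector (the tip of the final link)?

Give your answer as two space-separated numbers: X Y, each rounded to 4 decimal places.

joint[0] = (0.0000, 0.0000)  (base)
link 0: phi[0] = -15 = -15 deg
  cos(-15 deg) = 0.9659, sin(-15 deg) = -0.2588
  joint[1] = (0.0000, 0.0000) + 6.7 * (0.9659, -0.2588) = (0.0000 + 6.4717, 0.0000 + -1.7341) = (6.4717, -1.7341)
link 1: phi[1] = -15 + 180 = 165 deg
  cos(165 deg) = -0.9659, sin(165 deg) = 0.2588
  joint[2] = (6.4717, -1.7341) + 3.9 * (-0.9659, 0.2588) = (6.4717 + -3.7671, -1.7341 + 1.0094) = (2.7046, -0.7247)
link 2: phi[2] = -15 + 180 + -85 = 80 deg
  cos(80 deg) = 0.1736, sin(80 deg) = 0.9848
  joint[3] = (2.7046, -0.7247) + 1.6 * (0.1736, 0.9848) = (2.7046 + 0.2778, -0.7247 + 1.5757) = (2.9824, 0.8510)
End effector: (2.9824, 0.8510)

Answer: 2.9824 0.8510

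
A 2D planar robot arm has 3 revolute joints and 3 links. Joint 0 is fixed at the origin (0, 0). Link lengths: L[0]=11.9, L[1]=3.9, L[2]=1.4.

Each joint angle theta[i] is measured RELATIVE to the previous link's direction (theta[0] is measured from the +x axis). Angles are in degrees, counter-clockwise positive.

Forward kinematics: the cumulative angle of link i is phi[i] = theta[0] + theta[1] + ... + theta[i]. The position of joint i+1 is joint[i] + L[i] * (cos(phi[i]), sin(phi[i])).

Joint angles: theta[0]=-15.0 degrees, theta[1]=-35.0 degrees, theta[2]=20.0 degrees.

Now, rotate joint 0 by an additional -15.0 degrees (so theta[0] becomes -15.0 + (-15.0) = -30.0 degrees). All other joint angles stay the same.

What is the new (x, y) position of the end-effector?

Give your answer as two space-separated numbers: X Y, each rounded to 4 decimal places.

Answer: 12.9439 -10.4745

Derivation:
joint[0] = (0.0000, 0.0000)  (base)
link 0: phi[0] = -30 = -30 deg
  cos(-30 deg) = 0.8660, sin(-30 deg) = -0.5000
  joint[1] = (0.0000, 0.0000) + 11.9 * (0.8660, -0.5000) = (0.0000 + 10.3057, 0.0000 + -5.9500) = (10.3057, -5.9500)
link 1: phi[1] = -30 + -35 = -65 deg
  cos(-65 deg) = 0.4226, sin(-65 deg) = -0.9063
  joint[2] = (10.3057, -5.9500) + 3.9 * (0.4226, -0.9063) = (10.3057 + 1.6482, -5.9500 + -3.5346) = (11.9539, -9.4846)
link 2: phi[2] = -30 + -35 + 20 = -45 deg
  cos(-45 deg) = 0.7071, sin(-45 deg) = -0.7071
  joint[3] = (11.9539, -9.4846) + 1.4 * (0.7071, -0.7071) = (11.9539 + 0.9899, -9.4846 + -0.9899) = (12.9439, -10.4745)
End effector: (12.9439, -10.4745)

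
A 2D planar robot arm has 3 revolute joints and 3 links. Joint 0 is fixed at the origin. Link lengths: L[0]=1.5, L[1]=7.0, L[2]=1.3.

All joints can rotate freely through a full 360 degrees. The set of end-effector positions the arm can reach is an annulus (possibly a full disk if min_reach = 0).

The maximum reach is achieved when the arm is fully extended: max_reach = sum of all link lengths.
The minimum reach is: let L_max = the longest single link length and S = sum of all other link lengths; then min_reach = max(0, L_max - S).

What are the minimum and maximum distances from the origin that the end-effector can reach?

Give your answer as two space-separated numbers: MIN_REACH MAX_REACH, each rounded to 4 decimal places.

Answer: 4.2000 9.8000

Derivation:
Link lengths: [1.5, 7.0, 1.3]
max_reach = 1.5 + 7 + 1.3 = 9.8
L_max = max([1.5, 7.0, 1.3]) = 7
S (sum of others) = 9.8 - 7 = 2.8
min_reach = max(0, 7 - 2.8) = max(0, 4.2) = 4.2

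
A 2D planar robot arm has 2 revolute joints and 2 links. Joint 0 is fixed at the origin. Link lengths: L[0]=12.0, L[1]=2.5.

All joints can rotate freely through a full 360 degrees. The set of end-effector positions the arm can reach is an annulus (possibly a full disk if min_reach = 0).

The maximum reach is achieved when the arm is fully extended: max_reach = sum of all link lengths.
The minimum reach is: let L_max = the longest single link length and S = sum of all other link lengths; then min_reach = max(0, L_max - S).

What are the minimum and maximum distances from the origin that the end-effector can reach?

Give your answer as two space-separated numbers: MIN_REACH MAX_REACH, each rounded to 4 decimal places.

Link lengths: [12.0, 2.5]
max_reach = 12 + 2.5 = 14.5
L_max = max([12.0, 2.5]) = 12
S (sum of others) = 14.5 - 12 = 2.5
min_reach = max(0, 12 - 2.5) = max(0, 9.5) = 9.5

Answer: 9.5000 14.5000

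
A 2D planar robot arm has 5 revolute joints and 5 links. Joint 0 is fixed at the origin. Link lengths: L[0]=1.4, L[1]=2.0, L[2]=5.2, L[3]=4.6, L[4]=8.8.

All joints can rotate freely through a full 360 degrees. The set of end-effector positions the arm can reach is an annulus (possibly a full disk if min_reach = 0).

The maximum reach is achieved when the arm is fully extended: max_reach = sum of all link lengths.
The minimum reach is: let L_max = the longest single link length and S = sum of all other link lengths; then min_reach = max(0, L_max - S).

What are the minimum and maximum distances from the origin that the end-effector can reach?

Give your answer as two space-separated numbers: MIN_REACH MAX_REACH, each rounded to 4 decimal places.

Link lengths: [1.4, 2.0, 5.2, 4.6, 8.8]
max_reach = 1.4 + 2 + 5.2 + 4.6 + 8.8 = 22
L_max = max([1.4, 2.0, 5.2, 4.6, 8.8]) = 8.8
S (sum of others) = 22 - 8.8 = 13.2
min_reach = max(0, 8.8 - 13.2) = max(0, -4.4) = 0

Answer: 0.0000 22.0000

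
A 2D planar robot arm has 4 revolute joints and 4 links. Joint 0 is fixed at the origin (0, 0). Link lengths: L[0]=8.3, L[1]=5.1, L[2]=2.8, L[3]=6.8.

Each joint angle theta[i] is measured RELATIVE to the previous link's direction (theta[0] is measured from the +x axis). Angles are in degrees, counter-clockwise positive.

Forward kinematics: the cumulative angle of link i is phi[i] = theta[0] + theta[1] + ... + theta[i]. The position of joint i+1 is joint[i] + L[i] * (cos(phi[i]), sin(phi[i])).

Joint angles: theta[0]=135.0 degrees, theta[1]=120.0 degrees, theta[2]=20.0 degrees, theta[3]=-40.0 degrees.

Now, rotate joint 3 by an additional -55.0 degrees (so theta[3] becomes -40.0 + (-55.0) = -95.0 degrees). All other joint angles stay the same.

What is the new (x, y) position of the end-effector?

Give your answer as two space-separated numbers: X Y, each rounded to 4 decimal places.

joint[0] = (0.0000, 0.0000)  (base)
link 0: phi[0] = 135 = 135 deg
  cos(135 deg) = -0.7071, sin(135 deg) = 0.7071
  joint[1] = (0.0000, 0.0000) + 8.3 * (-0.7071, 0.7071) = (0.0000 + -5.8690, 0.0000 + 5.8690) = (-5.8690, 5.8690)
link 1: phi[1] = 135 + 120 = 255 deg
  cos(255 deg) = -0.2588, sin(255 deg) = -0.9659
  joint[2] = (-5.8690, 5.8690) + 5.1 * (-0.2588, -0.9659) = (-5.8690 + -1.3200, 5.8690 + -4.9262) = (-7.1890, 0.9428)
link 2: phi[2] = 135 + 120 + 20 = 275 deg
  cos(275 deg) = 0.0872, sin(275 deg) = -0.9962
  joint[3] = (-7.1890, 0.9428) + 2.8 * (0.0872, -0.9962) = (-7.1890 + 0.2440, 0.9428 + -2.7893) = (-6.9449, -1.8466)
link 3: phi[3] = 135 + 120 + 20 + -95 = 180 deg
  cos(180 deg) = -1.0000, sin(180 deg) = 0.0000
  joint[4] = (-6.9449, -1.8466) + 6.8 * (-1.0000, 0.0000) = (-6.9449 + -6.8000, -1.8466 + 0.0000) = (-13.7449, -1.8466)
End effector: (-13.7449, -1.8466)

Answer: -13.7449 -1.8466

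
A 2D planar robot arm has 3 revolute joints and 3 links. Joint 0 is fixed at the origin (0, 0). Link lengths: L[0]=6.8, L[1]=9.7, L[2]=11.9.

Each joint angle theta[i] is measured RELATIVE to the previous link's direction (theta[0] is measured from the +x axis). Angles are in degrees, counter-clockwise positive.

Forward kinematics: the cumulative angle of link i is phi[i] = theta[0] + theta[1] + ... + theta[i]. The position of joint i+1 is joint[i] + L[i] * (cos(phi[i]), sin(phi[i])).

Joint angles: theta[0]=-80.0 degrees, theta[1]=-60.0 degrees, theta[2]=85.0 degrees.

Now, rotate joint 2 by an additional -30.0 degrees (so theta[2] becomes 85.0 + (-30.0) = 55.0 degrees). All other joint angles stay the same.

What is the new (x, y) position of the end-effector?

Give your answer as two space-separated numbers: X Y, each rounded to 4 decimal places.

joint[0] = (0.0000, 0.0000)  (base)
link 0: phi[0] = -80 = -80 deg
  cos(-80 deg) = 0.1736, sin(-80 deg) = -0.9848
  joint[1] = (0.0000, 0.0000) + 6.8 * (0.1736, -0.9848) = (0.0000 + 1.1808, 0.0000 + -6.6967) = (1.1808, -6.6967)
link 1: phi[1] = -80 + -60 = -140 deg
  cos(-140 deg) = -0.7660, sin(-140 deg) = -0.6428
  joint[2] = (1.1808, -6.6967) + 9.7 * (-0.7660, -0.6428) = (1.1808 + -7.4306, -6.6967 + -6.2350) = (-6.2498, -12.9317)
link 2: phi[2] = -80 + -60 + 55 = -85 deg
  cos(-85 deg) = 0.0872, sin(-85 deg) = -0.9962
  joint[3] = (-6.2498, -12.9317) + 11.9 * (0.0872, -0.9962) = (-6.2498 + 1.0372, -12.9317 + -11.8547) = (-5.2127, -24.7864)
End effector: (-5.2127, -24.7864)

Answer: -5.2127 -24.7864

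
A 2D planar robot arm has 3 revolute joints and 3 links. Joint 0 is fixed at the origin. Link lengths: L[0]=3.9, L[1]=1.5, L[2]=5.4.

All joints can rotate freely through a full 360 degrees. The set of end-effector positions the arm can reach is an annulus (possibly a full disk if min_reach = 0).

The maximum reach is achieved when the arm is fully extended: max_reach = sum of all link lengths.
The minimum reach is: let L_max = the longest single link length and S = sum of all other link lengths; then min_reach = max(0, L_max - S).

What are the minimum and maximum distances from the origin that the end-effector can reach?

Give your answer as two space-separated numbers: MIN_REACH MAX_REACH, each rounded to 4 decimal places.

Answer: 0.0000 10.8000

Derivation:
Link lengths: [3.9, 1.5, 5.4]
max_reach = 3.9 + 1.5 + 5.4 = 10.8
L_max = max([3.9, 1.5, 5.4]) = 5.4
S (sum of others) = 10.8 - 5.4 = 5.4
min_reach = max(0, 5.4 - 5.4) = max(0, 0) = 0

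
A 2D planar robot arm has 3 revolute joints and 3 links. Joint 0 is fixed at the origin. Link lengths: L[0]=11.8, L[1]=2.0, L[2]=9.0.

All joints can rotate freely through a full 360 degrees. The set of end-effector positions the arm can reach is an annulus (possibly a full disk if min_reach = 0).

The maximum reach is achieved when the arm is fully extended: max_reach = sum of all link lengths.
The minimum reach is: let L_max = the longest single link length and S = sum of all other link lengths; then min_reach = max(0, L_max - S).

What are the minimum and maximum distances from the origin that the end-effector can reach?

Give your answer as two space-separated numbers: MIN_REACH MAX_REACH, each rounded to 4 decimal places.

Link lengths: [11.8, 2.0, 9.0]
max_reach = 11.8 + 2 + 9 = 22.8
L_max = max([11.8, 2.0, 9.0]) = 11.8
S (sum of others) = 22.8 - 11.8 = 11
min_reach = max(0, 11.8 - 11) = max(0, 0.8) = 0.8

Answer: 0.8000 22.8000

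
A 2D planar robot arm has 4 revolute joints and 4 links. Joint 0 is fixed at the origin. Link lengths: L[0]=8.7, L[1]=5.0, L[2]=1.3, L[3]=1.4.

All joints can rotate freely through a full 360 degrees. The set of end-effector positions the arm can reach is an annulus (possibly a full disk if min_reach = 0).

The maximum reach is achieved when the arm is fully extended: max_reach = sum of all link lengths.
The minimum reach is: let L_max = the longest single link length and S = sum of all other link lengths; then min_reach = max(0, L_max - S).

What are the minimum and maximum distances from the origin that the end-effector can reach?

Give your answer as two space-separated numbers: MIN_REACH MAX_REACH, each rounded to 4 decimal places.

Link lengths: [8.7, 5.0, 1.3, 1.4]
max_reach = 8.7 + 5 + 1.3 + 1.4 = 16.4
L_max = max([8.7, 5.0, 1.3, 1.4]) = 8.7
S (sum of others) = 16.4 - 8.7 = 7.7
min_reach = max(0, 8.7 - 7.7) = max(0, 1) = 1

Answer: 1.0000 16.4000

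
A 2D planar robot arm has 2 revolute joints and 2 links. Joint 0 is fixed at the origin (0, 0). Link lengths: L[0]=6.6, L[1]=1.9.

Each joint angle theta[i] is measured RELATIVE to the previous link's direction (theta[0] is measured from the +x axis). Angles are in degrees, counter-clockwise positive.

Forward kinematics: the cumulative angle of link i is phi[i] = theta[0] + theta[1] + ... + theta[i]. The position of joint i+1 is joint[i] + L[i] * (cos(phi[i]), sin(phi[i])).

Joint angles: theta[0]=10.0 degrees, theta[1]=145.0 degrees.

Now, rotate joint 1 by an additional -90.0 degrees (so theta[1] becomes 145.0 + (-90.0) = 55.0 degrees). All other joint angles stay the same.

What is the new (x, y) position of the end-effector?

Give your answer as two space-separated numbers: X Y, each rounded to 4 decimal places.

joint[0] = (0.0000, 0.0000)  (base)
link 0: phi[0] = 10 = 10 deg
  cos(10 deg) = 0.9848, sin(10 deg) = 0.1736
  joint[1] = (0.0000, 0.0000) + 6.6 * (0.9848, 0.1736) = (0.0000 + 6.4997, 0.0000 + 1.1461) = (6.4997, 1.1461)
link 1: phi[1] = 10 + 55 = 65 deg
  cos(65 deg) = 0.4226, sin(65 deg) = 0.9063
  joint[2] = (6.4997, 1.1461) + 1.9 * (0.4226, 0.9063) = (6.4997 + 0.8030, 1.1461 + 1.7220) = (7.3027, 2.8681)
End effector: (7.3027, 2.8681)

Answer: 7.3027 2.8681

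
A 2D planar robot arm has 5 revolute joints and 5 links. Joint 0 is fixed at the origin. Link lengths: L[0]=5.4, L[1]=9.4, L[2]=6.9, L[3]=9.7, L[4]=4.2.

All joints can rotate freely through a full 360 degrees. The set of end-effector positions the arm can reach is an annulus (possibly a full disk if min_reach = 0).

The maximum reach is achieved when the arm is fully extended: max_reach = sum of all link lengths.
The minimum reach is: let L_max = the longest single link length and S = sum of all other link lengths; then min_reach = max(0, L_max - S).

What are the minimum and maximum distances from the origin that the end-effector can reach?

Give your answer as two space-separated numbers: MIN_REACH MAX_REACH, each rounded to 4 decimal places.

Answer: 0.0000 35.6000

Derivation:
Link lengths: [5.4, 9.4, 6.9, 9.7, 4.2]
max_reach = 5.4 + 9.4 + 6.9 + 9.7 + 4.2 = 35.6
L_max = max([5.4, 9.4, 6.9, 9.7, 4.2]) = 9.7
S (sum of others) = 35.6 - 9.7 = 25.9
min_reach = max(0, 9.7 - 25.9) = max(0, -16.2) = 0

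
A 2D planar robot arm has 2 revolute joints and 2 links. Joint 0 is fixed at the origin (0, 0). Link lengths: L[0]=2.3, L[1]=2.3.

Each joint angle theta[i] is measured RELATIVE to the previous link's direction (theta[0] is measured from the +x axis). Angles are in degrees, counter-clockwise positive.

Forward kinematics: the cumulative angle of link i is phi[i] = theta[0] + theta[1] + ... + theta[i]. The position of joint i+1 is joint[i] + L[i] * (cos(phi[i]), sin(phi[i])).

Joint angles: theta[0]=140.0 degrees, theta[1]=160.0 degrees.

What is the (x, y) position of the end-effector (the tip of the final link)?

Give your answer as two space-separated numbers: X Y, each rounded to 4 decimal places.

Answer: -0.6119 -0.5134

Derivation:
joint[0] = (0.0000, 0.0000)  (base)
link 0: phi[0] = 140 = 140 deg
  cos(140 deg) = -0.7660, sin(140 deg) = 0.6428
  joint[1] = (0.0000, 0.0000) + 2.3 * (-0.7660, 0.6428) = (0.0000 + -1.7619, 0.0000 + 1.4784) = (-1.7619, 1.4784)
link 1: phi[1] = 140 + 160 = 300 deg
  cos(300 deg) = 0.5000, sin(300 deg) = -0.8660
  joint[2] = (-1.7619, 1.4784) + 2.3 * (0.5000, -0.8660) = (-1.7619 + 1.1500, 1.4784 + -1.9919) = (-0.6119, -0.5134)
End effector: (-0.6119, -0.5134)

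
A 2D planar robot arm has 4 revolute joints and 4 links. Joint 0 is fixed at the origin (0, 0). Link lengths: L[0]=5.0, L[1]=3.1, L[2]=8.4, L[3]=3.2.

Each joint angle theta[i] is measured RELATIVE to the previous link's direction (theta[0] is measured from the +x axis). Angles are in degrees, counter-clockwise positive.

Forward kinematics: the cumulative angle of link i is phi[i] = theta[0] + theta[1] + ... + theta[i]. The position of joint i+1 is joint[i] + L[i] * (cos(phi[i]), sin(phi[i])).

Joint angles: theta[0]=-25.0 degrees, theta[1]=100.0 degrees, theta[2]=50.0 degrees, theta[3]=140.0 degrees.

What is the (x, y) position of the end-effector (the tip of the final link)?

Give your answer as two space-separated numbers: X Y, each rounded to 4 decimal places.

Answer: 0.2369 4.5743

Derivation:
joint[0] = (0.0000, 0.0000)  (base)
link 0: phi[0] = -25 = -25 deg
  cos(-25 deg) = 0.9063, sin(-25 deg) = -0.4226
  joint[1] = (0.0000, 0.0000) + 5 * (0.9063, -0.4226) = (0.0000 + 4.5315, 0.0000 + -2.1131) = (4.5315, -2.1131)
link 1: phi[1] = -25 + 100 = 75 deg
  cos(75 deg) = 0.2588, sin(75 deg) = 0.9659
  joint[2] = (4.5315, -2.1131) + 3.1 * (0.2588, 0.9659) = (4.5315 + 0.8023, -2.1131 + 2.9944) = (5.3339, 0.8813)
link 2: phi[2] = -25 + 100 + 50 = 125 deg
  cos(125 deg) = -0.5736, sin(125 deg) = 0.8192
  joint[3] = (5.3339, 0.8813) + 8.4 * (-0.5736, 0.8192) = (5.3339 + -4.8180, 0.8813 + 6.8809) = (0.5158, 7.7622)
link 3: phi[3] = -25 + 100 + 50 + 140 = 265 deg
  cos(265 deg) = -0.0872, sin(265 deg) = -0.9962
  joint[4] = (0.5158, 7.7622) + 3.2 * (-0.0872, -0.9962) = (0.5158 + -0.2789, 7.7622 + -3.1878) = (0.2369, 4.5743)
End effector: (0.2369, 4.5743)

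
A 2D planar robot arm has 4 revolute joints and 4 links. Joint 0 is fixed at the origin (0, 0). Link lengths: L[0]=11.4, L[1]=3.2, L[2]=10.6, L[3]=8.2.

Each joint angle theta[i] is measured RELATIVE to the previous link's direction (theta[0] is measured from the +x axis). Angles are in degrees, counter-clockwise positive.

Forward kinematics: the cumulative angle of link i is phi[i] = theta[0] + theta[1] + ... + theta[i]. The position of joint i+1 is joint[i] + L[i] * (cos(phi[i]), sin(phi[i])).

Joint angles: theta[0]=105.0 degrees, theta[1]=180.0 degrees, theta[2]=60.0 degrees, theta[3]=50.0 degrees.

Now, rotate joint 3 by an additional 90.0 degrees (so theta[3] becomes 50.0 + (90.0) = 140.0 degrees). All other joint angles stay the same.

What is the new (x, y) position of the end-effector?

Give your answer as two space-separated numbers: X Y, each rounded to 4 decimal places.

Answer: 3.4132 11.8942

Derivation:
joint[0] = (0.0000, 0.0000)  (base)
link 0: phi[0] = 105 = 105 deg
  cos(105 deg) = -0.2588, sin(105 deg) = 0.9659
  joint[1] = (0.0000, 0.0000) + 11.4 * (-0.2588, 0.9659) = (0.0000 + -2.9505, 0.0000 + 11.0116) = (-2.9505, 11.0116)
link 1: phi[1] = 105 + 180 = 285 deg
  cos(285 deg) = 0.2588, sin(285 deg) = -0.9659
  joint[2] = (-2.9505, 11.0116) + 3.2 * (0.2588, -0.9659) = (-2.9505 + 0.8282, 11.0116 + -3.0910) = (-2.1223, 7.9206)
link 2: phi[2] = 105 + 180 + 60 = 345 deg
  cos(345 deg) = 0.9659, sin(345 deg) = -0.2588
  joint[3] = (-2.1223, 7.9206) + 10.6 * (0.9659, -0.2588) = (-2.1223 + 10.2388, 7.9206 + -2.7435) = (8.1165, 5.1771)
link 3: phi[3] = 105 + 180 + 60 + 140 = 485 deg
  cos(485 deg) = -0.5736, sin(485 deg) = 0.8192
  joint[4] = (8.1165, 5.1771) + 8.2 * (-0.5736, 0.8192) = (8.1165 + -4.7033, 5.1771 + 6.7170) = (3.4132, 11.8942)
End effector: (3.4132, 11.8942)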